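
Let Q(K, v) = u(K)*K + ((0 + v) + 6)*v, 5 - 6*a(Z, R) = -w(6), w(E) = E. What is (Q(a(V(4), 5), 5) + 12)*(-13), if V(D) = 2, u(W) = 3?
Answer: -1885/2 ≈ -942.50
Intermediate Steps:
a(Z, R) = 11/6 (a(Z, R) = ⅚ - (-1)*6/6 = ⅚ - ⅙*(-6) = ⅚ + 1 = 11/6)
Q(K, v) = 3*K + v*(6 + v) (Q(K, v) = 3*K + ((0 + v) + 6)*v = 3*K + (v + 6)*v = 3*K + (6 + v)*v = 3*K + v*(6 + v))
(Q(a(V(4), 5), 5) + 12)*(-13) = ((5² + 3*(11/6) + 6*5) + 12)*(-13) = ((25 + 11/2 + 30) + 12)*(-13) = (121/2 + 12)*(-13) = (145/2)*(-13) = -1885/2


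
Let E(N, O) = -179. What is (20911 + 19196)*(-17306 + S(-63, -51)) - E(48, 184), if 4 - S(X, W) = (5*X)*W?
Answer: -1338250090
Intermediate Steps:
S(X, W) = 4 - 5*W*X (S(X, W) = 4 - 5*X*W = 4 - 5*W*X)
(20911 + 19196)*(-17306 + S(-63, -51)) - E(48, 184) = (20911 + 19196)*(-17306 + (4 - 5*(-51)*(-63))) - 1*(-179) = 40107*(-17306 + (4 - 16065)) + 179 = 40107*(-17306 - 16061) + 179 = 40107*(-33367) + 179 = -1338250269 + 179 = -1338250090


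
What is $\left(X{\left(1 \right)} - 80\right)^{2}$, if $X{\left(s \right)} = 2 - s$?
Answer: $6241$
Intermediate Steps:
$\left(X{\left(1 \right)} - 80\right)^{2} = \left(\left(2 - 1\right) - 80\right)^{2} = \left(1 - 80\right)^{2} = \left(-79\right)^{2} = 6241$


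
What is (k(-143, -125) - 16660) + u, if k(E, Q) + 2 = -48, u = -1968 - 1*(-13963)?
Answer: -4715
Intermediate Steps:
u = 11995 (u = -1968 + 13963 = 11995)
k(E, Q) = -50 (k(E, Q) = -2 - 48 = -50)
(k(-143, -125) - 16660) + u = (-50 - 16660) + 11995 = -16710 + 11995 = -4715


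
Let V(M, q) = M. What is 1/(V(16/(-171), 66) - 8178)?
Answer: -171/1398454 ≈ -0.00012228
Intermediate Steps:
1/(V(16/(-171), 66) - 8178) = 1/(16/(-171) - 8178) = 1/(16*(-1/171) - 8178) = 1/(-16/171 - 8178) = 1/(-1398454/171) = -171/1398454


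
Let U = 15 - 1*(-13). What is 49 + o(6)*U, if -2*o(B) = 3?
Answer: 7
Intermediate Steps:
o(B) = -3/2 (o(B) = -1/2*3 = -3/2)
U = 28 (U = 15 + 13 = 28)
49 + o(6)*U = 49 - 3/2*28 = 49 - 42 = 7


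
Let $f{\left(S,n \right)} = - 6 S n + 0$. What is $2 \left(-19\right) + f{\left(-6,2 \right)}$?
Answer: $34$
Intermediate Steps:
$f{\left(S,n \right)} = - 6 S n$ ($f{\left(S,n \right)} = - 6 S n + 0 = - 6 S n$)
$2 \left(-19\right) + f{\left(-6,2 \right)} = 2 \left(-19\right) - \left(-36\right) 2 = -38 + 72 = 34$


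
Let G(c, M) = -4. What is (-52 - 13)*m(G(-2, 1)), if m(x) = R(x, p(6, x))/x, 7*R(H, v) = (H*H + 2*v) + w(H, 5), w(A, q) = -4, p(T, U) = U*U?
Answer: 715/7 ≈ 102.14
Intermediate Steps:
p(T, U) = U**2
R(H, v) = -4/7 + H**2/7 + 2*v/7 (R(H, v) = ((H*H + 2*v) - 4)/7 = ((H**2 + 2*v) - 4)/7 = (-4 + H**2 + 2*v)/7 = -4/7 + H**2/7 + 2*v/7)
m(x) = (-4/7 + 3*x**2/7)/x (m(x) = (-4/7 + x**2/7 + 2*x**2/7)/x = (-4/7 + 3*x**2/7)/x)
(-52 - 13)*m(G(-2, 1)) = (-52 - 13)*((1/7)*(-4 + 3*(-4)**2)/(-4)) = -65*(-1)*(-4 + 3*16)/(7*4) = -65*(-1)*(-4 + 48)/(7*4) = -65*(-1)*44/(7*4) = -65*(-11/7) = 715/7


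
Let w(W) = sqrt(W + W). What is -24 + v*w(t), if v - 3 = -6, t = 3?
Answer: -24 - 3*sqrt(6) ≈ -31.348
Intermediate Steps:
v = -3 (v = 3 - 6 = -3)
w(W) = sqrt(2)*sqrt(W) (w(W) = sqrt(2*W) = sqrt(2)*sqrt(W))
-24 + v*w(t) = -24 - 3*sqrt(2)*sqrt(3) = -24 - 3*sqrt(6)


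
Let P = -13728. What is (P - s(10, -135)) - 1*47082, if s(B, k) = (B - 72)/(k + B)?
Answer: -7601312/125 ≈ -60811.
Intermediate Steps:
s(B, k) = (-72 + B)/(B + k)
(P - s(10, -135)) - 1*47082 = (-13728 - (-72 + 10)/(10 - 135)) - 1*47082 = (-13728 - (-62)/(-125)) - 47082 = (-13728 - (-1)*(-62)/125) - 47082 = (-13728 - 1*62/125) - 47082 = (-13728 - 62/125) - 47082 = -1716062/125 - 47082 = -7601312/125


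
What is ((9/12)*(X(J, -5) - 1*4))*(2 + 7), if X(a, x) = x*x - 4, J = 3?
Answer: 459/4 ≈ 114.75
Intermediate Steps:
X(a, x) = -4 + x² (X(a, x) = x² - 4 = -4 + x²)
((9/12)*(X(J, -5) - 1*4))*(2 + 7) = ((9/12)*((-4 + (-5)²) - 1*4))*(2 + 7) = ((9*(1/12))*((-4 + 25) - 4))*9 = (3*(21 - 4)/4)*9 = ((¾)*17)*9 = (51/4)*9 = 459/4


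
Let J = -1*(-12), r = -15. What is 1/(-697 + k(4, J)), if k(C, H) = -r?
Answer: -1/682 ≈ -0.0014663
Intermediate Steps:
J = 12
k(C, H) = 15 (k(C, H) = -1*(-15) = 15)
1/(-697 + k(4, J)) = 1/(-697 + 15) = 1/(-682) = -1/682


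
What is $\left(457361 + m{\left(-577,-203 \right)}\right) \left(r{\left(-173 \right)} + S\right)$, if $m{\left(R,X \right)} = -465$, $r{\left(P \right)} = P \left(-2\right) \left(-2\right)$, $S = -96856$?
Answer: $-44569291008$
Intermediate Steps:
$r{\left(P \right)} = 4 P$ ($r{\left(P \right)} = - 2 P \left(-2\right) = 4 P$)
$\left(457361 + m{\left(-577,-203 \right)}\right) \left(r{\left(-173 \right)} + S\right) = \left(457361 - 465\right) \left(4 \left(-173\right) - 96856\right) = 456896 \left(-692 - 96856\right) = 456896 \left(-97548\right) = -44569291008$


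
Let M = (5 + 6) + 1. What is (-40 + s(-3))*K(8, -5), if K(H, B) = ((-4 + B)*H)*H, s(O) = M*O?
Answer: 43776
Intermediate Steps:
M = 12 (M = 11 + 1 = 12)
s(O) = 12*O
K(H, B) = H²*(-4 + B) (K(H, B) = (H*(-4 + B))*H = H²*(-4 + B))
(-40 + s(-3))*K(8, -5) = (-40 + 12*(-3))*(8²*(-4 - 5)) = (-40 - 36)*(64*(-9)) = -76*(-576) = 43776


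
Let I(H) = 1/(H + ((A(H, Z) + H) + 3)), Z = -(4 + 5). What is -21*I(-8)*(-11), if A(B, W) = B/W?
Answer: -2079/109 ≈ -19.073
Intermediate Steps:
Z = -9 (Z = -1*9 = -9)
I(H) = 1/(3 + 17*H/9) (I(H) = 1/(H + ((H/(-9) + H) + 3)) = 1/(H + ((H*(-⅑) + H) + 3)) = 1/(H + ((-H/9 + H) + 3)) = 1/(H + (8*H/9 + 3)) = 1/(H + (3 + 8*H/9)) = 1/(3 + 17*H/9))
-21*I(-8)*(-11) = -189/(27 + 17*(-8))*(-11) = -189/(27 - 136)*(-11) = -189/(-109)*(-11) = -189*(-1)/109*(-11) = -21*(-9/109)*(-11) = (189/109)*(-11) = -2079/109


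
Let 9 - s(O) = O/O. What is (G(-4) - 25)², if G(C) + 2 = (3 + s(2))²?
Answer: 8836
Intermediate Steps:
s(O) = 8 (s(O) = 9 - O/O = 9 - 1*1 = 9 - 1 = 8)
G(C) = 119 (G(C) = -2 + (3 + 8)² = -2 + 11² = -2 + 121 = 119)
(G(-4) - 25)² = (119 - 25)² = 94² = 8836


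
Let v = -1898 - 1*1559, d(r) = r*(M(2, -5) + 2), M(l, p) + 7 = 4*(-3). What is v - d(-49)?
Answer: -4290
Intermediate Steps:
M(l, p) = -19 (M(l, p) = -7 + 4*(-3) = -7 - 12 = -19)
d(r) = -17*r (d(r) = r*(-19 + 2) = r*(-17) = -17*r)
v = -3457 (v = -1898 - 1559 = -3457)
v - d(-49) = -3457 - (-17)*(-49) = -3457 - 1*833 = -3457 - 833 = -4290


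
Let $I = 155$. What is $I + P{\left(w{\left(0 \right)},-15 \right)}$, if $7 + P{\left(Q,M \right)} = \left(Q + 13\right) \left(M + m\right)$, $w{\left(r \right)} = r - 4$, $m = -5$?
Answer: $-32$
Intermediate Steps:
$w{\left(r \right)} = -4 + r$ ($w{\left(r \right)} = r - 4 = -4 + r$)
$P{\left(Q,M \right)} = -7 + \left(-5 + M\right) \left(13 + Q\right)$ ($P{\left(Q,M \right)} = -7 + \left(Q + 13\right) \left(M - 5\right) = -7 + \left(13 + Q\right) \left(-5 + M\right) = -7 + \left(-5 + M\right) \left(13 + Q\right)$)
$I + P{\left(w{\left(0 \right)},-15 \right)} = 155 - \left(267 + 20 \left(-4 + 0\right)\right) = 155 - 187 = -32$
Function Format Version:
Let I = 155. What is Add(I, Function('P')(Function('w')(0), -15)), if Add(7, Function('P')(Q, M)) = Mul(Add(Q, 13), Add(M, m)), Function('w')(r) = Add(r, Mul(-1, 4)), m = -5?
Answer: -32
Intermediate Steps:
Function('w')(r) = Add(-4, r) (Function('w')(r) = Add(r, -4) = Add(-4, r))
Function('P')(Q, M) = Add(-7, Mul(Add(-5, M), Add(13, Q))) (Function('P')(Q, M) = Add(-7, Mul(Add(Q, 13), Add(M, -5))) = Add(-7, Mul(Add(13, Q), Add(-5, M))) = Add(-7, Mul(Add(-5, M), Add(13, Q))))
Add(I, Function('P')(Function('w')(0), -15)) = Add(155, Add(-72, Mul(-5, Add(-4, 0)), Mul(13, -15), Mul(-15, Add(-4, 0)))) = Add(155, Add(-72, Mul(-5, -4), -195, Mul(-15, -4))) = Add(155, Add(-72, 20, -195, 60)) = Add(155, -187) = -32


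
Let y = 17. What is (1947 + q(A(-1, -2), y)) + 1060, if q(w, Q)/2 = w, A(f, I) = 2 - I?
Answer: 3015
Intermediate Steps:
q(w, Q) = 2*w
(1947 + q(A(-1, -2), y)) + 1060 = (1947 + 2*(2 - 1*(-2))) + 1060 = (1947 + 2*(2 + 2)) + 1060 = (1947 + 2*4) + 1060 = (1947 + 8) + 1060 = 1955 + 1060 = 3015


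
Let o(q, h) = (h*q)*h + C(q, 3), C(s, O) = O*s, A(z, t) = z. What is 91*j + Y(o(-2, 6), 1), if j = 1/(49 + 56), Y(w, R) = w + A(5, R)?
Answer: -1082/15 ≈ -72.133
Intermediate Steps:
o(q, h) = 3*q + q*h² (o(q, h) = (h*q)*h + 3*q = q*h² + 3*q = 3*q + q*h²)
Y(w, R) = 5 + w (Y(w, R) = w + 5 = 5 + w)
j = 1/105 ≈ 0.0095238
91*j + Y(o(-2, 6), 1) = 91*(1/105) + (5 - 2*(3 + 6²)) = 13/15 + (5 - 2*(3 + 36)) = 13/15 + (5 - 2*39) = 13/15 + (5 - 78) = 13/15 - 73 = -1082/15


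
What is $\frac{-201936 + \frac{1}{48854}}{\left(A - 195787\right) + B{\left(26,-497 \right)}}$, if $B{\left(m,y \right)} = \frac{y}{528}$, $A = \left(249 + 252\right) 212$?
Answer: $\frac{2604460674552}{1155301761419} \approx 2.2544$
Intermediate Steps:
$A = 106212$ ($A = 501 \cdot 212 = 106212$)
$B{\left(m,y \right)} = \frac{y}{528}$ ($B{\left(m,y \right)} = y \frac{1}{528} = \frac{y}{528}$)
$\frac{-201936 + \frac{1}{48854}}{\left(A - 195787\right) + B{\left(26,-497 \right)}} = \frac{-201936 + \frac{1}{48854}}{\left(106212 - 195787\right) + \frac{1}{528} \left(-497\right)} = \frac{-201936 + \frac{1}{48854}}{\left(106212 - 195787\right) - \frac{497}{528}} = - \frac{9865381343}{48854 \left(-89575 - \frac{497}{528}\right)} = - \frac{9865381343}{48854 \left(- \frac{47296097}{528}\right)} = \left(- \frac{9865381343}{48854}\right) \left(- \frac{528}{47296097}\right) = \frac{2604460674552}{1155301761419}$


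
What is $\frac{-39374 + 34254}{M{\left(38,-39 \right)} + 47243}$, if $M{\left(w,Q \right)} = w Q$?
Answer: $- \frac{5120}{45761} \approx -0.11189$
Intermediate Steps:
$M{\left(w,Q \right)} = Q w$
$\frac{-39374 + 34254}{M{\left(38,-39 \right)} + 47243} = \frac{-39374 + 34254}{\left(-39\right) 38 + 47243} = - \frac{5120}{-1482 + 47243} = - \frac{5120}{45761}$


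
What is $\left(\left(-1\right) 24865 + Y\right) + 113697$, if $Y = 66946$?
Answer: $155778$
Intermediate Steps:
$\left(\left(-1\right) 24865 + Y\right) + 113697 = \left(\left(-1\right) 24865 + 66946\right) + 113697 = \left(-24865 + 66946\right) + 113697 = 42081 + 113697 = 155778$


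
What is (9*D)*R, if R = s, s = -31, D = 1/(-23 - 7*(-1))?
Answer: 279/16 ≈ 17.438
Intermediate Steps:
D = -1/16 (D = 1/(-23 + 7) = 1/(-16) = -1/16 ≈ -0.062500)
R = -31
(9*D)*R = (9*(-1/16))*(-31) = -9/16*(-31) = 279/16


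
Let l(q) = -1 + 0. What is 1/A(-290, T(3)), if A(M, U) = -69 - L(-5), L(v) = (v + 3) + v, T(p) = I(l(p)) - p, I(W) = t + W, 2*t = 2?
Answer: -1/62 ≈ -0.016129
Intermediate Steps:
t = 1 (t = (1/2)*2 = 1)
l(q) = -1
I(W) = 1 + W
T(p) = -p (T(p) = (1 - 1) - p = 0 - p = -p)
L(v) = 3 + 2*v (L(v) = (3 + v) + v = 3 + 2*v)
A(M, U) = -62 (A(M, U) = -69 - (3 + 2*(-5)) = -69 - (3 - 10) = -69 - 1*(-7) = -69 + 7 = -62)
1/A(-290, T(3)) = 1/(-62) = -1/62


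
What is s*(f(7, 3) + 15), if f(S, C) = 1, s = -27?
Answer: -432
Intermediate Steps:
s*(f(7, 3) + 15) = -27*(1 + 15) = -27*16 = -432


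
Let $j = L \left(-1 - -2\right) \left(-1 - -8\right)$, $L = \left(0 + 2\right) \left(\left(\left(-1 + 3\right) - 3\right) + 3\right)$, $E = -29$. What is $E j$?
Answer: $-812$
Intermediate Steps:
$L = 4$ ($L = 2 \left(\left(2 - 3\right) + 3\right) = 2 \left(-1 + 3\right) = 2 \cdot 2 = 4$)
$j = 28$ ($j = 4 \left(-1 - -2\right) \left(-1 - -8\right) = 4 \left(-1 + 2\right) \left(-1 + 8\right) = 4 \cdot 1 \cdot 7 = 4 \cdot 7 = 28$)
$E j = \left(-29\right) 28 = -812$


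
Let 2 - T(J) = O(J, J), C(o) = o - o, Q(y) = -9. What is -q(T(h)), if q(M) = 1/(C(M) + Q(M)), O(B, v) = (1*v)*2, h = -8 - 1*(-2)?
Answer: ⅑ ≈ 0.11111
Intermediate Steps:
C(o) = 0
h = -6 (h = -8 + 2 = -6)
O(B, v) = 2*v (O(B, v) = v*2 = 2*v)
T(J) = 2 - 2*J
q(M) = -⅑ (q(M) = 1/(0 - 9) = 1/(-9) = -⅑)
-q(T(h)) = -1*(-⅑) = ⅑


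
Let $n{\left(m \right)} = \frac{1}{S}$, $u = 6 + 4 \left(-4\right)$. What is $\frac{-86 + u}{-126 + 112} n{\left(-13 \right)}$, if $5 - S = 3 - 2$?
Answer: $\frac{12}{7} \approx 1.7143$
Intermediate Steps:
$S = 4$ ($S = 5 - \left(3 - 2\right) = 5 - 1 = 4$)
$u = -10$ ($u = 6 - 16 = -10$)
$n{\left(m \right)} = \frac{1}{4}$
$\frac{-86 + u}{-126 + 112} n{\left(-13 \right)} = \frac{-86 - 10}{-126 + 112} \cdot \frac{1}{4} = - \frac{96}{-14} \cdot \frac{1}{4} = \left(-96\right) \left(- \frac{1}{14}\right) \frac{1}{4} = \frac{48}{7} \cdot \frac{1}{4} = \frac{12}{7}$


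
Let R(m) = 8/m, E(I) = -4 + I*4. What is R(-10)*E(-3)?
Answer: 64/5 ≈ 12.800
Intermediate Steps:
E(I) = -4 + 4*I
R(-10)*E(-3) = (8/(-10))*(-4 + 4*(-3)) = (8*(-⅒))*(-4 - 12) = -⅘*(-16) = 64/5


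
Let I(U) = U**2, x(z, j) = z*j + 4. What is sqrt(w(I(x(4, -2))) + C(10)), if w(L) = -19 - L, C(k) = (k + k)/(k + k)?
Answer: I*sqrt(34) ≈ 5.8309*I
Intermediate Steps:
x(z, j) = 4 + j*z (x(z, j) = j*z + 4 = 4 + j*z)
C(k) = 1 (C(k) = (2*k)/((2*k)) = (2*k)*(1/(2*k)) = 1)
sqrt(w(I(x(4, -2))) + C(10)) = sqrt((-19 - (4 - 2*4)**2) + 1) = sqrt((-19 - (4 - 8)**2) + 1) = sqrt((-19 - 1*(-4)**2) + 1) = sqrt((-19 - 1*16) + 1) = sqrt((-19 - 16) + 1) = sqrt(-35 + 1) = sqrt(-34) = I*sqrt(34)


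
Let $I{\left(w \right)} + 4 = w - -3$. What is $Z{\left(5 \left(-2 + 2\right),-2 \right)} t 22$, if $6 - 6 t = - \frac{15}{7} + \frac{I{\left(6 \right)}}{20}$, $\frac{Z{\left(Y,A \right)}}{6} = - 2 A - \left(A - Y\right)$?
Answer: $\frac{7293}{7} \approx 1041.9$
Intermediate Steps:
$I{\left(w \right)} = -1 + w$ ($I{\left(w \right)} = -4 + \left(w - -3\right) = -4 + \left(w + 3\right) = -4 + \left(3 + w\right) = -1 + w$)
$Z{\left(Y,A \right)} = - 18 A + 6 Y$ ($Z{\left(Y,A \right)} = 6 \left(- 2 A - \left(A - Y\right)\right) = 6 \left(Y - 3 A\right) = - 18 A + 6 Y$)
$t = \frac{221}{168}$ ($t = 1 - \frac{- \frac{15}{7} + \frac{-1 + 6}{20}}{6} = 1 - \frac{\left(-15\right) \frac{1}{7} + 5 \cdot \frac{1}{20}}{6} = 1 - \frac{- \frac{15}{7} + \frac{1}{4}}{6} = 1 - - \frac{53}{168} = 1 + \frac{53}{168} = \frac{221}{168} \approx 1.3155$)
$Z{\left(5 \left(-2 + 2\right),-2 \right)} t 22 = \left(\left(-18\right) \left(-2\right) + 6 \cdot 5 \left(-2 + 2\right)\right) \frac{221}{168} \cdot 22 = \left(36 + 6 \cdot 5 \cdot 0\right) \frac{221}{168} \cdot 22 = \left(36 + 6 \cdot 0\right) \frac{221}{168} \cdot 22 = \left(36 + 0\right) \frac{221}{168} \cdot 22 = 36 \cdot \frac{221}{168} \cdot 22 = \frac{663}{14} \cdot 22 = \frac{7293}{7}$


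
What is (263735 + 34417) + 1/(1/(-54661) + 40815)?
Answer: 665173747111189/2230988714 ≈ 2.9815e+5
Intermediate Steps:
(263735 + 34417) + 1/(1/(-54661) + 40815) = 298152 + 1/(-1/54661 + 40815) = 298152 + 1/(2230988714/54661) = 298152 + 54661/2230988714 = 665173747111189/2230988714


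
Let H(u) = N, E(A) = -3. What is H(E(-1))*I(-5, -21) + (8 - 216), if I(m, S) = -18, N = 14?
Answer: -460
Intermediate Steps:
H(u) = 14
H(E(-1))*I(-5, -21) + (8 - 216) = 14*(-18) + (8 - 216) = -252 - 208 = -460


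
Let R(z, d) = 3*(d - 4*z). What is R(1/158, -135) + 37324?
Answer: 2916595/79 ≈ 36919.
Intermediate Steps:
R(z, d) = -12*z + 3*d
R(1/158, -135) + 37324 = (-12/158 + 3*(-135)) + 37324 = (-12*1/158 - 405) + 37324 = (-6/79 - 405) + 37324 = -32001/79 + 37324 = 2916595/79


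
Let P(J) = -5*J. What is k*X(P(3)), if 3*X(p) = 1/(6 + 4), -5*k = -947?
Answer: 947/150 ≈ 6.3133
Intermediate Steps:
k = 947/5 (k = -⅕*(-947) = 947/5 ≈ 189.40)
X(p) = 1/30 (X(p) = 1/(3*(6 + 4)) = (⅓)/10 = (⅓)*(⅒) = 1/30)
k*X(P(3)) = (947/5)*(1/30) = 947/150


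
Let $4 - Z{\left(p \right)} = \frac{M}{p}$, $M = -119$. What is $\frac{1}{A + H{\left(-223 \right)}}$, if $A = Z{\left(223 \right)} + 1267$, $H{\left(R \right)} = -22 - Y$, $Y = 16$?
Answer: $\frac{223}{275078} \approx 0.00081068$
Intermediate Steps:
$H{\left(R \right)} = -38$ ($H{\left(R \right)} = -22 - 16 = -38$)
$Z{\left(p \right)} = 4 + \frac{119}{p}$ ($Z{\left(p \right)} = 4 - - \frac{119}{p} = 4 + \frac{119}{p}$)
$A = \frac{283552}{223}$ ($A = \left(4 + \frac{119}{223}\right) + 1267 = \frac{1011}{223} + 1267 = \frac{283552}{223} \approx 1271.5$)
$\frac{1}{A + H{\left(-223 \right)}} = \frac{1}{\frac{283552}{223} - 38} = \frac{1}{\frac{275078}{223}} = \frac{223}{275078}$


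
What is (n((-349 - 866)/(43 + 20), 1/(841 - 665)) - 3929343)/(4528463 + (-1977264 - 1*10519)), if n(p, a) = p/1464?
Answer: -13422635733/8678962880 ≈ -1.5466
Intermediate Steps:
n(p, a) = p/1464 (n(p, a) = p*(1/1464) = p/1464)
(n((-349 - 866)/(43 + 20), 1/(841 - 665)) - 3929343)/(4528463 + (-1977264 - 1*10519)) = (((-349 - 866)/(43 + 20))/1464 - 3929343)/(4528463 + (-1977264 - 1*10519)) = ((-1215/63)/1464 - 3929343)/(4528463 + (-1977264 - 10519)) = ((-1215*1/63)/1464 - 3929343)/(4528463 - 1987783) = ((1/1464)*(-135/7) - 3929343)/2540680 = (-45/3416 - 3929343)*(1/2540680) = -13422635733/3416*1/2540680 = -13422635733/8678962880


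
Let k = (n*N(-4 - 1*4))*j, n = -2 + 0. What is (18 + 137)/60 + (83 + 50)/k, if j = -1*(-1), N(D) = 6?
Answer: -17/2 ≈ -8.5000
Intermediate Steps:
n = -2
j = 1
k = -12 (k = -2*6*1 = -12*1 = -12)
(18 + 137)/60 + (83 + 50)/k = (18 + 137)/60 + (83 + 50)/(-12) = 155*(1/60) + 133*(-1/12) = 31/12 - 133/12 = -17/2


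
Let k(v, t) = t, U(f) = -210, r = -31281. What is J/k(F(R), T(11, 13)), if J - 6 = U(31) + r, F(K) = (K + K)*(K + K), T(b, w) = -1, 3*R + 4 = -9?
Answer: 31485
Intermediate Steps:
R = -13/3 (R = -4/3 + (1/3)*(-9) = -4/3 - 3 = -13/3 ≈ -4.3333)
F(K) = 4*K**2 (F(K) = (2*K)*(2*K) = 4*K**2)
J = -31485 (J = 6 + (-210 - 31281) = 6 - 31491 = -31485)
J/k(F(R), T(11, 13)) = -31485/(-1) = -31485*(-1) = 31485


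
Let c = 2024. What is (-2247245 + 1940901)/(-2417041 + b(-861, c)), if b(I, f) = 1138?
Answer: 306344/2415903 ≈ 0.12680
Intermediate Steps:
(-2247245 + 1940901)/(-2417041 + b(-861, c)) = (-2247245 + 1940901)/(-2417041 + 1138) = -306344/(-2415903) = -306344*(-1/2415903) = 306344/2415903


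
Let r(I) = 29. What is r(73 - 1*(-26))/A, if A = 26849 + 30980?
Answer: 29/57829 ≈ 0.00050148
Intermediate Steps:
A = 57829
r(73 - 1*(-26))/A = 29/57829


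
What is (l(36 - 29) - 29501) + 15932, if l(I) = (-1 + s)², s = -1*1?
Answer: -13565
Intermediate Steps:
s = -1
l(I) = 4 (l(I) = (-1 - 1)² = (-2)² = 4)
(l(36 - 29) - 29501) + 15932 = (4 - 29501) + 15932 = -29497 + 15932 = -13565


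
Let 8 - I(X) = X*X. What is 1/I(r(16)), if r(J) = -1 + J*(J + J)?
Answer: -1/261113 ≈ -3.8298e-6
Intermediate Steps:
r(J) = -1 + 2*J² (r(J) = -1 + J*(2*J) = -1 + 2*J²)
I(X) = 8 - X² (I(X) = 8 - X*X = 8 - X²)
1/I(r(16)) = 1/(8 - (-1 + 2*16²)²) = 1/(8 - (-1 + 2*256)²) = 1/(8 - (-1 + 512)²) = 1/(8 - 1*511²) = 1/(8 - 1*261121) = 1/(8 - 261121) = 1/(-261113) = -1/261113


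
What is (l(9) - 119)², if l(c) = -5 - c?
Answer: 17689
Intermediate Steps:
(l(9) - 119)² = ((-5 - 1*9) - 119)² = ((-5 - 9) - 119)² = (-14 - 119)² = (-133)² = 17689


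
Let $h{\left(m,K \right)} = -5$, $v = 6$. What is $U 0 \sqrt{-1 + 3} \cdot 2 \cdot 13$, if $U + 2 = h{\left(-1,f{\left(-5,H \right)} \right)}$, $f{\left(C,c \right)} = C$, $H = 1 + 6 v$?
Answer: $0$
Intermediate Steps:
$H = 37$ ($H = 1 + 6 \cdot 6 = 1 + 36 = 37$)
$U = -7$ ($U = -2 - 5 = -7$)
$U 0 \sqrt{-1 + 3} \cdot 2 \cdot 13 = - 7 \cdot 0 \sqrt{-1 + 3} \cdot 2 \cdot 13 = - 7 \cdot 0 \sqrt{2} \cdot 2 \cdot 13 = - 7 \cdot 0 \cdot 2 \cdot 13 = \left(-7\right) 0 \cdot 13 = 0 \cdot 13 = 0$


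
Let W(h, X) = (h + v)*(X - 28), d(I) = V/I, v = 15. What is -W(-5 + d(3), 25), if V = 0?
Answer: 30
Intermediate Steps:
d(I) = 0 (d(I) = 0/I = 0)
W(h, X) = (-28 + X)*(15 + h) (W(h, X) = (h + 15)*(X - 28) = (15 + h)*(-28 + X) = (-28 + X)*(15 + h))
-W(-5 + d(3), 25) = -(-420 - 28*(-5 + 0) + 15*25 + 25*(-5 + 0)) = -(-420 - 28*(-5) + 375 + 25*(-5)) = -(-420 + 140 + 375 - 125) = -1*(-30) = 30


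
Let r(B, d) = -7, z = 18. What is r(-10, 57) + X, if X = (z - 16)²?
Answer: -3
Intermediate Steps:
X = 4 (X = (18 - 16)² = 2² = 4)
r(-10, 57) + X = -7 + 4 = -3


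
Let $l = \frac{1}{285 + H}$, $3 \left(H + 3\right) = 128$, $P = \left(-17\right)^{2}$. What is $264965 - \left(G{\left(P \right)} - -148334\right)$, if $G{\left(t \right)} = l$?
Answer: $\frac{113598591}{974} \approx 1.1663 \cdot 10^{5}$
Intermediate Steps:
$P = 289$
$H = \frac{119}{3}$ ($H = -3 + \frac{1}{3} \cdot 128 = -3 + \frac{128}{3} = \frac{119}{3} \approx 39.667$)
$l = \frac{3}{974}$ ($l = \frac{1}{285 + \frac{119}{3}} = \frac{1}{\frac{974}{3}} = \frac{3}{974} \approx 0.0030801$)
$G{\left(t \right)} = \frac{3}{974}$
$264965 - \left(G{\left(P \right)} - -148334\right) = 264965 - \left(\frac{3}{974} - -148334\right) = 264965 - \left(\frac{3}{974} + 148334\right) = 264965 - \frac{144477319}{974} = \frac{113598591}{974}$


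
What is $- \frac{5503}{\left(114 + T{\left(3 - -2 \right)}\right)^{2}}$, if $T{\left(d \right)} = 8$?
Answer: $- \frac{5503}{14884} \approx -0.36973$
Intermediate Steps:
$- \frac{5503}{\left(114 + T{\left(3 - -2 \right)}\right)^{2}} = - \frac{5503}{\left(114 + 8\right)^{2}} = - \frac{5503}{122^{2}} = - \frac{5503}{14884}$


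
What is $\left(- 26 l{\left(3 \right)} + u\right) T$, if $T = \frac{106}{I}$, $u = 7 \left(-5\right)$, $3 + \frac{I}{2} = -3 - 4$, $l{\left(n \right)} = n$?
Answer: $\frac{5989}{10} \approx 598.9$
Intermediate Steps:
$I = -20$ ($I = -6 + 2 \left(-3 - 4\right) = -6 + 2 \left(-7\right) = -6 - 14 = -20$)
$u = -35$
$T = - \frac{53}{10}$ ($T = \frac{106}{-20} = 106 \left(- \frac{1}{20}\right) = - \frac{53}{10} \approx -5.3$)
$\left(- 26 l{\left(3 \right)} + u\right) T = \left(\left(-26\right) 3 - 35\right) \left(- \frac{53}{10}\right) = \left(-78 - 35\right) \left(- \frac{53}{10}\right) = \left(-113\right) \left(- \frac{53}{10}\right) = \frac{5989}{10}$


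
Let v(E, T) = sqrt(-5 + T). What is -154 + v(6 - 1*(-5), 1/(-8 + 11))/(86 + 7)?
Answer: -154 + I*sqrt(42)/279 ≈ -154.0 + 0.023228*I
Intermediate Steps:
-154 + v(6 - 1*(-5), 1/(-8 + 11))/(86 + 7) = -154 + sqrt(-5 + 1/(-8 + 11))/(86 + 7) = -154 + sqrt(-5 + 1/3)/93 = -154 + sqrt(-14/3)/93 = -154 + (I*sqrt(42)/3)/93 = -154 + I*sqrt(42)/279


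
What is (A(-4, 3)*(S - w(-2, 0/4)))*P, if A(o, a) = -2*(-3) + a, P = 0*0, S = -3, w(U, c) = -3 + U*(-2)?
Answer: 0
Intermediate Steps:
w(U, c) = -3 - 2*U
P = 0
A(o, a) = 6 + a
(A(-4, 3)*(S - w(-2, 0/4)))*P = ((6 + 3)*(-3 - (-3 - 2*(-2))))*0 = (9*(-3 - (-3 + 4)))*0 = (9*(-3 - 1*1))*0 = (9*(-3 - 1))*0 = (9*(-4))*0 = -36*0 = 0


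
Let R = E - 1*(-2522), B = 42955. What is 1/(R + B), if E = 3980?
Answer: 1/49457 ≈ 2.0220e-5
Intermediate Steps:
R = 6502 (R = 3980 - 1*(-2522) = 3980 + 2522 = 6502)
1/(R + B) = 1/(6502 + 42955) = 1/49457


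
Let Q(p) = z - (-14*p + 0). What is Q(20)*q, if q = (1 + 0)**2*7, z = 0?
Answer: 1960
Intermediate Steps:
Q(p) = 14*p (Q(p) = 0 - (-14*p + 0) = 0 - (-14)*p = 0 + 14*p = 14*p)
q = 7 (q = 1**2*7 = 1*7 = 7)
Q(20)*q = (14*20)*7 = 280*7 = 1960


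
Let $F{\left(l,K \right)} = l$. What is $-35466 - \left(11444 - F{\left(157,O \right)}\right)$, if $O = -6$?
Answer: $-46753$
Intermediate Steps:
$-35466 - \left(11444 - F{\left(157,O \right)}\right) = -35466 - \left(11444 - 157\right) = -35466 - 11287 = -46753$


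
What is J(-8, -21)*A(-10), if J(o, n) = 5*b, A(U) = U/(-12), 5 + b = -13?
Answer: -75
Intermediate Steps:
b = -18 (b = -5 - 13 = -18)
A(U) = -U/12 (A(U) = U*(-1/12) = -U/12)
J(o, n) = -90 (J(o, n) = 5*(-18) = -90)
J(-8, -21)*A(-10) = -(-15)*(-10)/2 = -90*5/6 = -75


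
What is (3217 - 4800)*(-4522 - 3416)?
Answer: 12565854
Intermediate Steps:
(3217 - 4800)*(-4522 - 3416) = -1583*(-7938) = 12565854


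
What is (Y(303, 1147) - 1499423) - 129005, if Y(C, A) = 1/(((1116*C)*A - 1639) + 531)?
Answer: -631593368733343/387854648 ≈ -1.6284e+6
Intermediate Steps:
Y(C, A) = 1/(-1108 + 1116*A*C) (Y(C, A) = 1/((1116*A*C - 1639) + 531) = 1/((-1639 + 1116*A*C) + 531) = 1/(-1108 + 1116*A*C))
(Y(303, 1147) - 1499423) - 129005 = (1/(4*(-277 + 279*1147*303)) - 1499423) - 129005 = (1/(4*(-277 + 96963939)) - 1499423) - 129005 = ((1/4)/96963662 - 1499423) - 129005 = ((1/4)*(1/96963662) - 1499423) - 129005 = (1/387854648 - 1499423) - 129005 = -581558179868103/387854648 - 129005 = -631593368733343/387854648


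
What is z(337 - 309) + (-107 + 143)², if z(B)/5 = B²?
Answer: 5216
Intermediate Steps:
z(B) = 5*B²
z(337 - 309) + (-107 + 143)² = 5*(337 - 309)² + (-107 + 143)² = 5*28² + 36² = 5*784 + 1296 = 3920 + 1296 = 5216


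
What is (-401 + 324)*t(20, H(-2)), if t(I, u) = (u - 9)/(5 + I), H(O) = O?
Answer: 847/25 ≈ 33.880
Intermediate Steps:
t(I, u) = (-9 + u)/(5 + I)
(-401 + 324)*t(20, H(-2)) = (-401 + 324)*((-9 - 2)/(5 + 20)) = -77*(-11)/25 = -77*(-11/25) = 847/25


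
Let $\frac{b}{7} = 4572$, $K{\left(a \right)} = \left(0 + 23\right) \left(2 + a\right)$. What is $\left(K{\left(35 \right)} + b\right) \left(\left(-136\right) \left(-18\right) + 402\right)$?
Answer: $93636750$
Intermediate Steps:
$K{\left(a \right)} = 46 + 23 a$ ($K{\left(a \right)} = 23 \left(2 + a\right) = 46 + 23 a$)
$b = 32004$ ($b = 7 \cdot 4572 = 32004$)
$\left(K{\left(35 \right)} + b\right) \left(\left(-136\right) \left(-18\right) + 402\right) = \left(\left(46 + 23 \cdot 35\right) + 32004\right) \left(\left(-136\right) \left(-18\right) + 402\right) = \left(\left(46 + 805\right) + 32004\right) \left(2448 + 402\right) = \left(851 + 32004\right) 2850 = 32855 \cdot 2850 = 93636750$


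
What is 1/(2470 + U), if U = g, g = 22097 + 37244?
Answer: 1/61811 ≈ 1.6178e-5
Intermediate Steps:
g = 59341
U = 59341
1/(2470 + U) = 1/(2470 + 59341) = 1/61811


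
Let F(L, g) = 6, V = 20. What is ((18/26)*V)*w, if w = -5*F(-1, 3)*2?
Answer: -10800/13 ≈ -830.77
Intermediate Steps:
w = -60 (w = -5*6*2 = -30*2 = -60)
((18/26)*V)*w = ((18/26)*20)*(-60) = ((18*(1/26))*20)*(-60) = ((9/13)*20)*(-60) = (180/13)*(-60) = -10800/13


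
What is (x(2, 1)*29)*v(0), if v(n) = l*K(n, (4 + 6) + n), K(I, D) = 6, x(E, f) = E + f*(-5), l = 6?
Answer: -3132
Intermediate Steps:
x(E, f) = E - 5*f
v(n) = 36 (v(n) = 6*6 = 36)
(x(2, 1)*29)*v(0) = ((2 - 5*1)*29)*36 = ((2 - 5)*29)*36 = -3*29*36 = -87*36 = -3132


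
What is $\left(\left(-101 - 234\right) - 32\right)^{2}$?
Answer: $134689$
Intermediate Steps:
$\left(\left(-101 - 234\right) - 32\right)^{2} = \left(-335 - 32\right)^{2} = \left(-367\right)^{2} = 134689$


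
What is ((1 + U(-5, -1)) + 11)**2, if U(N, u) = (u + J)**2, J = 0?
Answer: 169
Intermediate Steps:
U(N, u) = u**2 (U(N, u) = (u + 0)**2 = u**2)
((1 + U(-5, -1)) + 11)**2 = ((1 + (-1)**2) + 11)**2 = ((1 + 1) + 11)**2 = (2 + 11)**2 = 13**2 = 169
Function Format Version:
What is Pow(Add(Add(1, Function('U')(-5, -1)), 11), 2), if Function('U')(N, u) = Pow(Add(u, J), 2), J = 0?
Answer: 169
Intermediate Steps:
Function('U')(N, u) = Pow(u, 2) (Function('U')(N, u) = Pow(Add(u, 0), 2) = Pow(u, 2))
Pow(Add(Add(1, Function('U')(-5, -1)), 11), 2) = Pow(Add(Add(1, Pow(-1, 2)), 11), 2) = Pow(Add(Add(1, 1), 11), 2) = Pow(Add(2, 11), 2) = Pow(13, 2) = 169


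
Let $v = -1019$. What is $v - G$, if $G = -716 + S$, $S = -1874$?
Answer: $1571$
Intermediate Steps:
$G = -2590$ ($G = -716 - 1874 = -2590$)
$v - G = -1019 - -2590 = -1019 + 2590 = 1571$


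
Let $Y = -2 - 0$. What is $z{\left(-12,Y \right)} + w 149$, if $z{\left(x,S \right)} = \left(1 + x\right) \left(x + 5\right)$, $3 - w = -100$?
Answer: $15424$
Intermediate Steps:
$w = 103$ ($w = 3 - -100 = 3 + 100 = 103$)
$Y = -2$ ($Y = -2 + 0 = -2$)
$z{\left(x,S \right)} = \left(1 + x\right) \left(5 + x\right)$
$z{\left(-12,Y \right)} + w 149 = \left(5 + \left(-12\right)^{2} + 6 \left(-12\right)\right) + 103 \cdot 149 = \left(5 + 144 - 72\right) + 15347 = 77 + 15347 = 15424$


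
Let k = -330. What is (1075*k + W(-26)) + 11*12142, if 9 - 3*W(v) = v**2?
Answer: -664231/3 ≈ -2.2141e+5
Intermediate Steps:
W(v) = 3 - v**2/3
(1075*k + W(-26)) + 11*12142 = (1075*(-330) + (3 - 1/3*(-26)**2)) + 11*12142 = (-354750 + (3 - 1/3*676)) + 133562 = (-354750 + (3 - 676/3)) + 133562 = (-354750 - 667/3) + 133562 = -1064917/3 + 133562 = -664231/3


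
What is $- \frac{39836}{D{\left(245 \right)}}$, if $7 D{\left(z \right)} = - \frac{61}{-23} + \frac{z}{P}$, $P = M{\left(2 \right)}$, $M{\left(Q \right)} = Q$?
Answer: $- \frac{12827192}{5757} \approx -2228.1$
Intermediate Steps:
$P = 2$
$D{\left(z \right)} = \frac{61}{161} + \frac{z}{14}$ ($D{\left(z \right)} = \frac{- \frac{61}{-23} + \frac{z}{2}}{7} = \frac{\left(-61\right) \left(- \frac{1}{23}\right) + z \frac{1}{2}}{7} = \frac{\frac{61}{23} + \frac{z}{2}}{7} = \frac{61}{161} + \frac{z}{14}$)
$- \frac{39836}{D{\left(245 \right)}} = - \frac{39836}{\frac{61}{161} + \frac{1}{14} \cdot 245} = - \frac{39836}{\frac{61}{161} + \frac{35}{2}} = - \frac{39836}{\frac{5757}{322}} = \left(-39836\right) \frac{322}{5757} = - \frac{12827192}{5757}$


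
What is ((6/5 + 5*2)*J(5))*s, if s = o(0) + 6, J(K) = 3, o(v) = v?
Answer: 1008/5 ≈ 201.60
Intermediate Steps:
s = 6 (s = 0 + 6 = 6)
((6/5 + 5*2)*J(5))*s = ((6/5 + 5*2)*3)*6 = ((6*(⅕) + 10)*3)*6 = ((6/5 + 10)*3)*6 = ((56/5)*3)*6 = (168/5)*6 = 1008/5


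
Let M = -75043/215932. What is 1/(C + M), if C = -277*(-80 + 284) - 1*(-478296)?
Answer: 215932/91077451373 ≈ 2.3709e-6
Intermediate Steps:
M = -75043/215932 (M = -75043*1/215932 = -75043/215932 ≈ -0.34753)
C = 421788 (C = -277*204 + 478296 = -56508 + 478296 = 421788)
1/(C + M) = 1/(421788 - 75043/215932) = 1/(91077451373/215932) = 215932/91077451373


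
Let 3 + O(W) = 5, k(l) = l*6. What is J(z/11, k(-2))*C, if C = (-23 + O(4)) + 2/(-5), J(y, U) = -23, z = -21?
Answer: 2461/5 ≈ 492.20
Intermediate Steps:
k(l) = 6*l
O(W) = 2 (O(W) = -3 + 5 = 2)
C = -107/5 (C = (-23 + 2) + 2/(-5) = -21 + 2*(-⅕) = -21 - ⅖ = -107/5 ≈ -21.400)
J(z/11, k(-2))*C = -23*(-107/5) = 2461/5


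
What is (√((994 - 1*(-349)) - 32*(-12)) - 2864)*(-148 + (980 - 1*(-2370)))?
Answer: -9170528 + 3202*√1727 ≈ -9.0375e+6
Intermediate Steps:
(√((994 - 1*(-349)) - 32*(-12)) - 2864)*(-148 + (980 - 1*(-2370))) = (√((994 + 349) + 384) - 2864)*(-148 + (980 + 2370)) = (√(1343 + 384) - 2864)*(-148 + 3350) = (√1727 - 2864)*3202 = (-2864 + √1727)*3202 = -9170528 + 3202*√1727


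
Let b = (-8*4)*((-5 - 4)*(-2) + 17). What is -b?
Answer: 1120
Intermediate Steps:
b = -1120 (b = -32*(-9*(-2) + 17) = -32*(18 + 17) = -32*35 = -1120)
-b = -1*(-1120) = 1120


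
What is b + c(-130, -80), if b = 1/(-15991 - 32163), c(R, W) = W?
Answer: -3852321/48154 ≈ -80.000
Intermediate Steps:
b = -1/48154 (b = 1/(-48154) = -1/48154 ≈ -2.0767e-5)
b + c(-130, -80) = -1/48154 - 80 = -3852321/48154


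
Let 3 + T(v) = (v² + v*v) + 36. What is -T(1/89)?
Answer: -261395/7921 ≈ -33.000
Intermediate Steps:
T(v) = 33 + 2*v² (T(v) = -3 + ((v² + v*v) + 36) = -3 + ((v² + v²) + 36) = -3 + (2*v² + 36) = -3 + (36 + 2*v²) = 33 + 2*v²)
-T(1/89) = -(33 + 2*(1/89)²) = -(33 + 2*(1/7921)) = -(33 + 2/7921) = -1*261395/7921 = -261395/7921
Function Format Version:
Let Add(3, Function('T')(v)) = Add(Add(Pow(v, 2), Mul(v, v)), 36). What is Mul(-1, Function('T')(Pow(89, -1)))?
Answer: Rational(-261395, 7921) ≈ -33.000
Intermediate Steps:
Function('T')(v) = Add(33, Mul(2, Pow(v, 2))) (Function('T')(v) = Add(-3, Add(Add(Pow(v, 2), Mul(v, v)), 36)) = Add(-3, Add(Add(Pow(v, 2), Pow(v, 2)), 36)) = Add(-3, Add(Mul(2, Pow(v, 2)), 36)) = Add(-3, Add(36, Mul(2, Pow(v, 2)))) = Add(33, Mul(2, Pow(v, 2))))
Mul(-1, Function('T')(Pow(89, -1))) = Mul(-1, Add(33, Mul(2, Pow(Pow(89, -1), 2)))) = Mul(-1, Add(33, Mul(2, Pow(Rational(1, 89), 2)))) = Mul(-1, Add(33, Mul(2, Rational(1, 7921)))) = Mul(-1, Add(33, Rational(2, 7921))) = Mul(-1, Rational(261395, 7921)) = Rational(-261395, 7921)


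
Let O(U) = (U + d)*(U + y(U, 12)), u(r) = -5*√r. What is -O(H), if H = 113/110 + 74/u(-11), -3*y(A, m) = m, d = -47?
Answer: -282539/2420 + 199208*I*√11/3025 ≈ -116.75 + 218.41*I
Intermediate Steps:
y(A, m) = -m/3
H = 113/110 + 74*I*√11/55 (H = 113/110 + 74/((-5*I*√11)) = 113/110 + 74*(I*√11/55) = 113/110 + 74*I*√11/55 ≈ 1.0273 + 4.4624*I)
O(U) = (-47 + U)*(-4 + U) (O(U) = (U - 47)*(U - ⅓*12) = (-47 + U)*(U - 4) = (-47 + U)*(-4 + U))
-O(H) = -(188 + (113/110 + 74*I*√11/55)² - 51*(113/110 + 74*I*√11/55)) = -(188 + (113/110 + 74*I*√11/55)² + (-5763/110 - 3774*I*√11/55)) = -(14917/110 + (113/110 + 74*I*√11/55)² - 3774*I*√11/55) = -14917/110 - (113/110 + 74*I*√11/55)² + 3774*I*√11/55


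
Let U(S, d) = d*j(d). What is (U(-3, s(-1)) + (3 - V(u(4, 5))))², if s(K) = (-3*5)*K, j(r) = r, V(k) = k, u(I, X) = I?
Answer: 50176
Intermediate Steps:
s(K) = -15*K
U(S, d) = d² (U(S, d) = d*d = d²)
(U(-3, s(-1)) + (3 - V(u(4, 5))))² = ((-15*(-1))² + (3 - 1*4))² = (15² + (3 - 4))² = (225 - 1)² = 224² = 50176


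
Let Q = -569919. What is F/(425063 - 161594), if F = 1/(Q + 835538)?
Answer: 1/69982372311 ≈ 1.4289e-11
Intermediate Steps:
F = 1/265619 (F = 1/(-569919 + 835538) = 1/265619 ≈ 3.7648e-6)
F/(425063 - 161594) = 1/(265619*(425063 - 161594)) = (1/265619)/263469 = (1/265619)*(1/263469) = 1/69982372311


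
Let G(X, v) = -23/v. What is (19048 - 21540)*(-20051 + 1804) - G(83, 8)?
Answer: 363772215/8 ≈ 4.5472e+7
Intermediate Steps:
(19048 - 21540)*(-20051 + 1804) - G(83, 8) = (19048 - 21540)*(-20051 + 1804) - (-23)/8 = -2492*(-18247) - (-23)/8 = 45471524 - 1*(-23/8) = 45471524 + 23/8 = 363772215/8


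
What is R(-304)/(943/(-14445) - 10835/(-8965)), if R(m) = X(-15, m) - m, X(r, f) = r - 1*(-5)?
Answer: 346116645/1345978 ≈ 257.15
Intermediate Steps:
X(r, f) = 5 + r (X(r, f) = r + 5 = 5 + r)
R(m) = -10 - m (R(m) = (5 - 15) - m = -10 - m)
R(-304)/(943/(-14445) - 10835/(-8965)) = (-10 - 1*(-304))/(943/(-14445) - 10835/(-8965)) = (-10 + 304)/(943*(-1/14445) - 10835*(-1/8965)) = 294/(-943/14445 + 197/163) = 294/(2691956/2354535) = 294*(2354535/2691956) = 346116645/1345978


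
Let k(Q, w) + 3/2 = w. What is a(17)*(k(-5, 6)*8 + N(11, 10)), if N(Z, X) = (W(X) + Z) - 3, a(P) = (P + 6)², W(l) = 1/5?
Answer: 116909/5 ≈ 23382.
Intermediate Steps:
W(l) = ⅕
k(Q, w) = -3/2 + w
a(P) = (6 + P)²
N(Z, X) = -14/5 + Z (N(Z, X) = (⅕ + Z) - 3 = -14/5 + Z)
a(17)*(k(-5, 6)*8 + N(11, 10)) = (6 + 17)²*((-3/2 + 6)*8 + (-14/5 + 11)) = 23²*((9/2)*8 + 41/5) = 529*(36 + 41/5) = 529*(221/5) = 116909/5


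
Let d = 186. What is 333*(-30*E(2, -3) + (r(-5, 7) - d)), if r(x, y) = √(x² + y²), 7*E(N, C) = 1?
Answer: -443556/7 + 333*√74 ≈ -60501.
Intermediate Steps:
E(N, C) = ⅐ (E(N, C) = (⅐)*1 = ⅐)
333*(-30*E(2, -3) + (r(-5, 7) - d)) = 333*(-30*⅐ + (√((-5)² + 7²) - 1*186)) = 333*(-30/7 + (√(25 + 49) - 186)) = 333*(-30/7 + (√74 - 186)) = 333*(-30/7 + (-186 + √74)) = 333*(-1332/7 + √74) = -443556/7 + 333*√74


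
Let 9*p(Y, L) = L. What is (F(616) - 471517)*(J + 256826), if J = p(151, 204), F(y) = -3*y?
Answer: -364749507290/3 ≈ -1.2158e+11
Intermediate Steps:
p(Y, L) = L/9
J = 68/3 (J = (1/9)*204 = 68/3 ≈ 22.667)
(F(616) - 471517)*(J + 256826) = (-3*616 - 471517)*(68/3 + 256826) = (-1848 - 471517)*(770546/3) = -473365*770546/3 = -364749507290/3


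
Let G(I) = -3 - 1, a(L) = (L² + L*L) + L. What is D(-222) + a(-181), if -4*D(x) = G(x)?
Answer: 65342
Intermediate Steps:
a(L) = L + 2*L² (a(L) = (L² + L²) + L = 2*L² + L = L + 2*L²)
G(I) = -4
D(x) = 1 (D(x) = -¼*(-4) = 1)
D(-222) + a(-181) = 1 - 181*(1 + 2*(-181)) = 1 - 181*(1 - 362) = 1 - 181*(-361) = 1 + 65341 = 65342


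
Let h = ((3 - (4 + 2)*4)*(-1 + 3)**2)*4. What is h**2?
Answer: 112896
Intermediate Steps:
h = -336 (h = ((3 - 6*4)*2**2)*4 = ((3 - 1*24)*4)*4 = ((3 - 24)*4)*4 = -21*4*4 = -84*4 = -336)
h**2 = (-336)**2 = 112896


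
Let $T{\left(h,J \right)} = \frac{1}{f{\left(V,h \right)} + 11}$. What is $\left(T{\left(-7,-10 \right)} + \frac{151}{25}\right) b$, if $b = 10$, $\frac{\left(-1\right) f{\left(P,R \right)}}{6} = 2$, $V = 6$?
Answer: $\frac{252}{5} \approx 50.4$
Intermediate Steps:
$f{\left(P,R \right)} = -12$ ($f{\left(P,R \right)} = \left(-6\right) 2 = -12$)
$T{\left(h,J \right)} = -1$ ($T{\left(h,J \right)} = \frac{1}{-12 + 11} = \frac{1}{-1} = -1$)
$\left(T{\left(-7,-10 \right)} + \frac{151}{25}\right) b = \left(-1 + \frac{151}{25}\right) 10 = \frac{126}{25} \cdot 10 = \frac{252}{5}$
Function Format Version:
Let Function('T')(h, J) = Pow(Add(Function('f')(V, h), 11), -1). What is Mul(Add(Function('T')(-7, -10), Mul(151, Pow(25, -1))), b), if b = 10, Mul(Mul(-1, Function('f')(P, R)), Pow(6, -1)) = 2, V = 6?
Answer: Rational(252, 5) ≈ 50.400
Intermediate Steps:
Function('f')(P, R) = -12 (Function('f')(P, R) = Mul(-6, 2) = -12)
Function('T')(h, J) = -1 (Function('T')(h, J) = Pow(Add(-12, 11), -1) = Pow(-1, -1) = -1)
Mul(Add(Function('T')(-7, -10), Mul(151, Pow(25, -1))), b) = Mul(Add(-1, Mul(151, Pow(25, -1))), 10) = Mul(Add(-1, Mul(151, Rational(1, 25))), 10) = Mul(Add(-1, Rational(151, 25)), 10) = Mul(Rational(126, 25), 10) = Rational(252, 5)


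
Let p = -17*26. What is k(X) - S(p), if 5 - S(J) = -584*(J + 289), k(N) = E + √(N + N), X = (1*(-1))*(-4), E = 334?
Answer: 89681 + 2*√2 ≈ 89684.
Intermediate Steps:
X = 4 (X = -1*(-4) = 4)
k(N) = 334 + √2*√N (k(N) = 334 + √(N + N) = 334 + √(2*N) = 334 + √2*√N)
p = -442
S(J) = 168781 + 584*J (S(J) = 5 - (-584)*(J + 289) = 5 - (-584)*(289 + J) = 5 - (-168776 - 584*J) = 5 + (168776 + 584*J) = 168781 + 584*J)
k(X) - S(p) = (334 + √2*√4) - (168781 + 584*(-442)) = (334 + √2*2) - (168781 - 258128) = (334 + 2*√2) - 1*(-89347) = (334 + 2*√2) + 89347 = 89681 + 2*√2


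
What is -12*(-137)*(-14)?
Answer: -23016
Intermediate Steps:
-12*(-137)*(-14) = 1644*(-14) = -23016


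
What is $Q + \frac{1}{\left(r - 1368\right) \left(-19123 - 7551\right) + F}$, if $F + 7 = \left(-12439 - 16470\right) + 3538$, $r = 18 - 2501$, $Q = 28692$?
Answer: $\frac{2946559255633}{102696196} \approx 28692.0$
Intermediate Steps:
$r = -2483$ ($r = 18 - 2501 = -2483$)
$F = -25378$ ($F = -7 + \left(\left(-12439 - 16470\right) + 3538\right) = -7 + \left(-28909 + 3538\right) = -7 - 25371 = -25378$)
$Q + \frac{1}{\left(r - 1368\right) \left(-19123 - 7551\right) + F} = 28692 + \frac{1}{\left(-2483 - 1368\right) \left(-19123 - 7551\right) - 25378} = 28692 + \frac{1}{\left(-3851\right) \left(-26674\right) - 25378} = 28692 + \frac{1}{102721574 - 25378} = 28692 + \frac{1}{102696196} = \frac{2946559255633}{102696196}$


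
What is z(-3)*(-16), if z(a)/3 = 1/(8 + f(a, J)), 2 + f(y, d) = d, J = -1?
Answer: -48/5 ≈ -9.6000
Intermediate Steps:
f(y, d) = -2 + d
z(a) = ⅗ (z(a) = 3/(8 + (-2 - 1)) = 3/(8 - 3) = 3/5 = 3*(⅕) = ⅗)
z(-3)*(-16) = (⅗)*(-16) = -48/5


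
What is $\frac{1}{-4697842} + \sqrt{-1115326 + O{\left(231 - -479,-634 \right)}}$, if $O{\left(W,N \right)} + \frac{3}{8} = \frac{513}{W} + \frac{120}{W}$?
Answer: $- \frac{1}{4697842} + \frac{i \sqrt{2248942304830}}{1420} \approx -2.1286 \cdot 10^{-7} + 1056.1 i$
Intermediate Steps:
$O{\left(W,N \right)} = - \frac{3}{8} + \frac{633}{W}$ ($O{\left(W,N \right)} = - \frac{3}{8} + \left(\frac{513}{W} + \frac{120}{W}\right) = - \frac{3}{8} + \frac{633}{W}$)
$\frac{1}{-4697842} + \sqrt{-1115326 + O{\left(231 - -479,-634 \right)}} = \frac{1}{-4697842} + \sqrt{-1115326 - \left(\frac{3}{8} - \frac{633}{231 - -479}\right)} = - \frac{1}{4697842} + \sqrt{-1115326 - \left(\frac{3}{8} - \frac{633}{231 + 479}\right)} = - \frac{1}{4697842} + \sqrt{-1115326 - \left(\frac{3}{8} - \frac{633}{710}\right)} = - \frac{1}{4697842} + \sqrt{-1115326 + \left(- \frac{3}{8} + 633 \cdot \frac{1}{710}\right)} = - \frac{1}{4697842} + \sqrt{-1115326 + \left(- \frac{3}{8} + \frac{633}{710}\right)} = - \frac{1}{4697842} + \sqrt{-1115326 + \frac{1467}{2840}} = - \frac{1}{4697842} + \sqrt{- \frac{3167524373}{2840}} = - \frac{1}{4697842} + \frac{i \sqrt{2248942304830}}{1420}$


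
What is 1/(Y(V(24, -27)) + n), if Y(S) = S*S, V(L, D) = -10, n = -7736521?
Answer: -1/7736421 ≈ -1.2926e-7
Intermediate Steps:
Y(S) = S²
1/(Y(V(24, -27)) + n) = 1/((-10)² - 7736521) = 1/(100 - 7736521) = 1/(-7736421) = -1/7736421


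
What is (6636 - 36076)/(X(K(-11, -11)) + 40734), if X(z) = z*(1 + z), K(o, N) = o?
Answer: -7360/10211 ≈ -0.72079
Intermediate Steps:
(6636 - 36076)/(X(K(-11, -11)) + 40734) = (6636 - 36076)/(-11*(1 - 11) + 40734) = -29440/(-11*(-10) + 40734) = -29440/(110 + 40734) = -29440/40844 = -29440*1/40844 = -7360/10211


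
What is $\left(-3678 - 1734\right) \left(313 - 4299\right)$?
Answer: $21572232$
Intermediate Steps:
$\left(-3678 - 1734\right) \left(313 - 4299\right) = \left(-5412\right) \left(-3986\right) = 21572232$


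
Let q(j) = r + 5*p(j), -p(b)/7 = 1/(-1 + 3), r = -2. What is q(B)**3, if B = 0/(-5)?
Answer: -59319/8 ≈ -7414.9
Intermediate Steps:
B = 0 (B = 0*(-1/5) = 0)
p(b) = -7/2 (p(b) = -7/(-1 + 3) = -7/2)
q(j) = -39/2 (q(j) = -2 + 5*(-7/2) = -2 - 35/2 = -39/2)
q(B)**3 = (-39/2)**3 = -59319/8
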